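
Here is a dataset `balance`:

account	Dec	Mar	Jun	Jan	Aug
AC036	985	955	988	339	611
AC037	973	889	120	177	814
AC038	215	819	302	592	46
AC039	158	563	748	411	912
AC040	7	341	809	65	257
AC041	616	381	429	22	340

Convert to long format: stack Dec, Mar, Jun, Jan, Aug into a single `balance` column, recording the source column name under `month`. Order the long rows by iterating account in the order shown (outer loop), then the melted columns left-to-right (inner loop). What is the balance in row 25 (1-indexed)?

257

30 rows total (6 × 5). Row 25: index ⌊(25-1)/5⌋ = 4 into account → AC040; (25-1) mod 5 = 4 into the melted columns → Aug.
So row 25 is (AC040, Aug, 257); balance = 257.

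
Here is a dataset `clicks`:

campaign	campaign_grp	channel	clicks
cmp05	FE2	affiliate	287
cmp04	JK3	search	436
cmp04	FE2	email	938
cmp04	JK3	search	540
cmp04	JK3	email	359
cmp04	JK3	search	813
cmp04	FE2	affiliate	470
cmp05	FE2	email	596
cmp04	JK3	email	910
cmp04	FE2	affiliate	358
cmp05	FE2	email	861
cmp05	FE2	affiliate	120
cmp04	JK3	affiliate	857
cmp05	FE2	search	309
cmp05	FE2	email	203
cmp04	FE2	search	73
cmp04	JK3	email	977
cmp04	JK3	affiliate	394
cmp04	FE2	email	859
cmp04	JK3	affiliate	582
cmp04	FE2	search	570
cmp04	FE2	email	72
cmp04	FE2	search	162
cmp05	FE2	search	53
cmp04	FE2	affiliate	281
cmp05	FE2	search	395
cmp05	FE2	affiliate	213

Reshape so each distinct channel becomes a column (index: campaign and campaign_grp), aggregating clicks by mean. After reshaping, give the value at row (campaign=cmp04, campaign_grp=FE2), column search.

268.33

Rows with campaign=cmp04, campaign_grp=FE2 and channel=search: clicks values are 73, 570, 162.
(73 + 570 + 162) / 3 = 268.33.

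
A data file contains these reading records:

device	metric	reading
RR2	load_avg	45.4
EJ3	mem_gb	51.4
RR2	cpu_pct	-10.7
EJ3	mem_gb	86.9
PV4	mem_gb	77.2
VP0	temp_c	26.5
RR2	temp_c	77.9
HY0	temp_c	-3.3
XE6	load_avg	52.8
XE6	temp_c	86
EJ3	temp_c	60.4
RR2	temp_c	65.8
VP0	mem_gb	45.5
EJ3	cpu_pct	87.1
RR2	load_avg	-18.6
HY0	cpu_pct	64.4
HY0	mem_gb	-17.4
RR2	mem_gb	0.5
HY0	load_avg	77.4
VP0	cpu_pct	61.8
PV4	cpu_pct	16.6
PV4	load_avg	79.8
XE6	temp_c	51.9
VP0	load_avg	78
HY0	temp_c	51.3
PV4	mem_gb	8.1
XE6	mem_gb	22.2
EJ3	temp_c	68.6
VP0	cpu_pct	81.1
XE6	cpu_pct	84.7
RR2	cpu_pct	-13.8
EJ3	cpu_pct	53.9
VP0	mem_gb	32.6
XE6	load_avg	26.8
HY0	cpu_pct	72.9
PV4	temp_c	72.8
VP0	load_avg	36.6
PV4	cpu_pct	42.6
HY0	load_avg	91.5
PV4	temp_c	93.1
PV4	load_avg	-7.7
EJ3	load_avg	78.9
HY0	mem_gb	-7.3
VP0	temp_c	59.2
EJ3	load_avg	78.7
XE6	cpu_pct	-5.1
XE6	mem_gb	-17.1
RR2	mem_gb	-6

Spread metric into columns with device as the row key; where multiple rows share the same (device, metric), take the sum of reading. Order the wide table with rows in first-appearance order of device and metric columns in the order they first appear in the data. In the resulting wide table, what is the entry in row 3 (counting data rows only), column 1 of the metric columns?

72.1

With rows in first-appearance order of device, row 3 is device=PV4. metric columns in first-appearance order: load_avg, mem_gb, cpu_pct, temp_c; column 1 is load_avg.
Long rows with device=PV4, metric=load_avg: 79.8 + -7.7 = 72.1.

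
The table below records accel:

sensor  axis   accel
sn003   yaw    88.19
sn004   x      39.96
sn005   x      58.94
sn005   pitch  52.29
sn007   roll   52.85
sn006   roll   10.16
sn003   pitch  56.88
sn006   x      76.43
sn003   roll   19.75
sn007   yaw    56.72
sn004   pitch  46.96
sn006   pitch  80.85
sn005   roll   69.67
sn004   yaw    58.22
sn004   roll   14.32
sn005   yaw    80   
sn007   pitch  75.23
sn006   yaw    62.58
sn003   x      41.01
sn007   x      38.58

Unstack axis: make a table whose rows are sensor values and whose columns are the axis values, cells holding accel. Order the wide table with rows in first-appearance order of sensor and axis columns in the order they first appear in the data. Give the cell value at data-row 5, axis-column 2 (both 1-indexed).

With rows in first-appearance order of sensor, row 5 is sensor=sn006. axis columns in first-appearance order: yaw, x, pitch, roll; column 2 is x.
Long rows with sensor=sn006, axis=x: accel = 76.43.

76.43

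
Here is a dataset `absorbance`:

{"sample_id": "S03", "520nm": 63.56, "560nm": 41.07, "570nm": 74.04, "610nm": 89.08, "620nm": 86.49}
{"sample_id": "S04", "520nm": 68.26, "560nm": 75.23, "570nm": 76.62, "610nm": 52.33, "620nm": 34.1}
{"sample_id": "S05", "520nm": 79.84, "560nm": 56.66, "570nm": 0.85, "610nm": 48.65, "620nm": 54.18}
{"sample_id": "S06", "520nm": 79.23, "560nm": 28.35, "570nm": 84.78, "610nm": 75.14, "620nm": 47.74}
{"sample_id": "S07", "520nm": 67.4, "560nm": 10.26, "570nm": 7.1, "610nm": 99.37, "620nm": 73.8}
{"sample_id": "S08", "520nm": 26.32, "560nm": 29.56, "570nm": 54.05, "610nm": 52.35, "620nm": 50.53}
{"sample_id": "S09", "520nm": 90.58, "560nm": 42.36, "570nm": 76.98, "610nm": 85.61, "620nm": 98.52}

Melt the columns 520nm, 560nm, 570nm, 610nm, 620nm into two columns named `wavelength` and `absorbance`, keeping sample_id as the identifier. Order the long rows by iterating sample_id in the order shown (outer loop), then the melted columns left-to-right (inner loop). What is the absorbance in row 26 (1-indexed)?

26.32

35 rows total (7 × 5). Row 26: index ⌊(26-1)/5⌋ = 5 into sample_id → S08; (26-1) mod 5 = 0 into the melted columns → 520nm.
So row 26 is (S08, 520nm, 26.32); absorbance = 26.32.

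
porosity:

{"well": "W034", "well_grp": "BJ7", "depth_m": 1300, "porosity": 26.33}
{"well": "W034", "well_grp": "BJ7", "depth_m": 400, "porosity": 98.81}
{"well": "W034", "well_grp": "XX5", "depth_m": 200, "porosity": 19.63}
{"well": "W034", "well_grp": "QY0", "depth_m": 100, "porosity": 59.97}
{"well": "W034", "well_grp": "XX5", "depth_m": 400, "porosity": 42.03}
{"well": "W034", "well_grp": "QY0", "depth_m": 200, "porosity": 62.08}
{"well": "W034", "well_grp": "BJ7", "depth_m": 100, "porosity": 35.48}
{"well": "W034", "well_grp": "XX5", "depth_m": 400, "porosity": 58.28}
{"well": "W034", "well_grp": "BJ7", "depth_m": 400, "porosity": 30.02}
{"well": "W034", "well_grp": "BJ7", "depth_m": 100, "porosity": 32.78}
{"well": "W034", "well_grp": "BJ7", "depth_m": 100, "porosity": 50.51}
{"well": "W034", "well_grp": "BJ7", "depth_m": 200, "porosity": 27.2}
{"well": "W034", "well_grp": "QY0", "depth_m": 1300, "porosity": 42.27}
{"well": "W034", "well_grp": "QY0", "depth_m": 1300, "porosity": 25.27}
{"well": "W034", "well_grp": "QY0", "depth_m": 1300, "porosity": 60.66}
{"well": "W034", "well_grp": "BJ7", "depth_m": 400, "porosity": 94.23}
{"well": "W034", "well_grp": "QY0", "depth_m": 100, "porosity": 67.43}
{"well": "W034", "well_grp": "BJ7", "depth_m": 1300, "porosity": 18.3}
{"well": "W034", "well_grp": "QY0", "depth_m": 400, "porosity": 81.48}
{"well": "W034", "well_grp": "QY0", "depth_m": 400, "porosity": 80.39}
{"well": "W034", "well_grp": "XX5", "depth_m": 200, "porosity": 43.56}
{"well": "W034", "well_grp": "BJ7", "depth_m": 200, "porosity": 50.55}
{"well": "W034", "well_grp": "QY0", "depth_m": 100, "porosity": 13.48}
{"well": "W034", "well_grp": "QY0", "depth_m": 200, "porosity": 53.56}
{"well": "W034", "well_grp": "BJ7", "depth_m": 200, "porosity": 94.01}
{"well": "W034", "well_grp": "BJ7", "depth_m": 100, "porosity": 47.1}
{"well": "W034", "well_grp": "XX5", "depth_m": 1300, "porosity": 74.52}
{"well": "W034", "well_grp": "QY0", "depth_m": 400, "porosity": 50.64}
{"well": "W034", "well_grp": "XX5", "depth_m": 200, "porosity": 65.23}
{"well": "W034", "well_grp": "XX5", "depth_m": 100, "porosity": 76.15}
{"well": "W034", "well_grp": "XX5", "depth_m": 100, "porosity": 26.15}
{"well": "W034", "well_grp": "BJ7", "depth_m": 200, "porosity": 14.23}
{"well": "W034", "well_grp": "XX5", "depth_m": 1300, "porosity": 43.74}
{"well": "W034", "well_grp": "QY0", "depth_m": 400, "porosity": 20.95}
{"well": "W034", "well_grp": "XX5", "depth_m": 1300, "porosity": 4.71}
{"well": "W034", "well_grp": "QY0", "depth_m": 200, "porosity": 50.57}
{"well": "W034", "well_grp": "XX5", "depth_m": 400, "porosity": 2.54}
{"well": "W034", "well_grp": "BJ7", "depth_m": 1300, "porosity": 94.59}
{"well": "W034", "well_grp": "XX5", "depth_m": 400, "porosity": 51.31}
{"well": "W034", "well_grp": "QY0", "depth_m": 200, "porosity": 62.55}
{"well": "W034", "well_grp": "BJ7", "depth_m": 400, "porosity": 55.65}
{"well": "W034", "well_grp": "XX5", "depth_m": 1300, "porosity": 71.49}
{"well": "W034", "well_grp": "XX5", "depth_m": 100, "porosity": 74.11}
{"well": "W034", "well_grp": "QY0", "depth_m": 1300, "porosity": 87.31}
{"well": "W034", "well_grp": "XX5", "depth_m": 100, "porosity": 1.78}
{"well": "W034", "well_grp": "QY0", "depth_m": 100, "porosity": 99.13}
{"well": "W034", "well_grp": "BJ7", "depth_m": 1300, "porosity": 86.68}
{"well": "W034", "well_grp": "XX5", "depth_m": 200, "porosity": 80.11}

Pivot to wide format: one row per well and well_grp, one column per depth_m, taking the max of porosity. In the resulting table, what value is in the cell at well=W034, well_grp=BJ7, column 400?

Rows with well=W034, well_grp=BJ7 and depth_m=400: porosity values are 98.81, 30.02, 94.23, 55.65.
max(98.81, 30.02, 94.23, 55.65) = 98.81.

98.81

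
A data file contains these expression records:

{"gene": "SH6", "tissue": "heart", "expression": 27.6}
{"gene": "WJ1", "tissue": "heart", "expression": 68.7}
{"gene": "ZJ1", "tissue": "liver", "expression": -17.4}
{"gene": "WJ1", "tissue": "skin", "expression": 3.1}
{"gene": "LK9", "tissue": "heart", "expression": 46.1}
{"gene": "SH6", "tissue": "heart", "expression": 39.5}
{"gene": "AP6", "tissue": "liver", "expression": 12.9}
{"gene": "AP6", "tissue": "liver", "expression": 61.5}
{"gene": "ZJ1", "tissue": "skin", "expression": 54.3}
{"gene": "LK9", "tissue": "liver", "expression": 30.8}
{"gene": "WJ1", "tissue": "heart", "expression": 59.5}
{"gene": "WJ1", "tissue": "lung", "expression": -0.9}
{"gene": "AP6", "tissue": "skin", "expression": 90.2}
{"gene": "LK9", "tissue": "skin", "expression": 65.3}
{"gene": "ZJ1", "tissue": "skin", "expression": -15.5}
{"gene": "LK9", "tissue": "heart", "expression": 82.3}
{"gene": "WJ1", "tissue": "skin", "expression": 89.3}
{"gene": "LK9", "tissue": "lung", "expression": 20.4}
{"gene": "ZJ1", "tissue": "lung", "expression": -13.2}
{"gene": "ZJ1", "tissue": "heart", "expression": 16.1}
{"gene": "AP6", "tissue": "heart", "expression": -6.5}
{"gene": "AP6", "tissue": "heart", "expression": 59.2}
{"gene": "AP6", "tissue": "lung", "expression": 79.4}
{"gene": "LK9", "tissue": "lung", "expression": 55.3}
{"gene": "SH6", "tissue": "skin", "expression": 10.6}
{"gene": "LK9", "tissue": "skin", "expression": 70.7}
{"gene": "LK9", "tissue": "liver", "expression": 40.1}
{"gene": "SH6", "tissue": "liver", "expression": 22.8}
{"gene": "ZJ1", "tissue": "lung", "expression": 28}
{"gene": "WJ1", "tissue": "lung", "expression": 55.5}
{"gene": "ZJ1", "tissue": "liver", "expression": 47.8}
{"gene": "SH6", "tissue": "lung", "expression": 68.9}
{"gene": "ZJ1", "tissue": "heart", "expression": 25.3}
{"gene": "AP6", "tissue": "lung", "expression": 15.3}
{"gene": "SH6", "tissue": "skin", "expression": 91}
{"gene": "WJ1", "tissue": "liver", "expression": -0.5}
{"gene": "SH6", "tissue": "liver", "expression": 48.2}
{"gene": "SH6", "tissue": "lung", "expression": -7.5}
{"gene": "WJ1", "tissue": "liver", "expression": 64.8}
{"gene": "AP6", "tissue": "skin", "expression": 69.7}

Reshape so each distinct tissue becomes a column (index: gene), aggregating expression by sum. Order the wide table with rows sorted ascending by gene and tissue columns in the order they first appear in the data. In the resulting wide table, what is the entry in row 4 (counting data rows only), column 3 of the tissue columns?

92.4

With rows sorted ascending by gene, row 4 is gene=WJ1. tissue columns in first-appearance order: heart, liver, skin, lung; column 3 is skin.
Long rows with gene=WJ1, tissue=skin: 3.1 + 89.3 = 92.4.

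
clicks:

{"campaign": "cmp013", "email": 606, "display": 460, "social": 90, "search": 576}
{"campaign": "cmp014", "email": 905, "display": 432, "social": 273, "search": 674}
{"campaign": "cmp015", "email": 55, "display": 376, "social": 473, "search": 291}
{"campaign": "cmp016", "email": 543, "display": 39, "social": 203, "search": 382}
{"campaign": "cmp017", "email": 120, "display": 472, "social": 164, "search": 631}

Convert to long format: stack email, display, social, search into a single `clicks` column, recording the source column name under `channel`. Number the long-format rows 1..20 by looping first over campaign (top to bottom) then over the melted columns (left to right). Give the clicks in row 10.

376

20 rows total (5 × 4). Row 10: index ⌊(10-1)/4⌋ = 2 into campaign → cmp015; (10-1) mod 4 = 1 into the melted columns → display.
So row 10 is (cmp015, display, 376); clicks = 376.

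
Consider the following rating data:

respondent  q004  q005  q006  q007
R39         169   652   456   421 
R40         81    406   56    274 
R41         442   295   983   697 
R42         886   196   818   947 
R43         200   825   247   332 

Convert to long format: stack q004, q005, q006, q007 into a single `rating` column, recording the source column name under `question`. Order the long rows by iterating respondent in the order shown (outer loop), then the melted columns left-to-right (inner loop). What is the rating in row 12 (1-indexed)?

20 rows total (5 × 4). Row 12: index ⌊(12-1)/4⌋ = 2 into respondent → R41; (12-1) mod 4 = 3 into the melted columns → q007.
So row 12 is (R41, q007, 697); rating = 697.

697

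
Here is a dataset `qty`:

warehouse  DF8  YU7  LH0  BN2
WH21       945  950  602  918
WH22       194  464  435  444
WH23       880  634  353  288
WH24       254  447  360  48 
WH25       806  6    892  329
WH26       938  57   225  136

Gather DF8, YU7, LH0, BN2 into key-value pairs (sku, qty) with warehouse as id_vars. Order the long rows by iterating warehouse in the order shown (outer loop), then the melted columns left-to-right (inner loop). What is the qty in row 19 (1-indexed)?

24 rows total (6 × 4). Row 19: index ⌊(19-1)/4⌋ = 4 into warehouse → WH25; (19-1) mod 4 = 2 into the melted columns → LH0.
So row 19 is (WH25, LH0, 892); qty = 892.

892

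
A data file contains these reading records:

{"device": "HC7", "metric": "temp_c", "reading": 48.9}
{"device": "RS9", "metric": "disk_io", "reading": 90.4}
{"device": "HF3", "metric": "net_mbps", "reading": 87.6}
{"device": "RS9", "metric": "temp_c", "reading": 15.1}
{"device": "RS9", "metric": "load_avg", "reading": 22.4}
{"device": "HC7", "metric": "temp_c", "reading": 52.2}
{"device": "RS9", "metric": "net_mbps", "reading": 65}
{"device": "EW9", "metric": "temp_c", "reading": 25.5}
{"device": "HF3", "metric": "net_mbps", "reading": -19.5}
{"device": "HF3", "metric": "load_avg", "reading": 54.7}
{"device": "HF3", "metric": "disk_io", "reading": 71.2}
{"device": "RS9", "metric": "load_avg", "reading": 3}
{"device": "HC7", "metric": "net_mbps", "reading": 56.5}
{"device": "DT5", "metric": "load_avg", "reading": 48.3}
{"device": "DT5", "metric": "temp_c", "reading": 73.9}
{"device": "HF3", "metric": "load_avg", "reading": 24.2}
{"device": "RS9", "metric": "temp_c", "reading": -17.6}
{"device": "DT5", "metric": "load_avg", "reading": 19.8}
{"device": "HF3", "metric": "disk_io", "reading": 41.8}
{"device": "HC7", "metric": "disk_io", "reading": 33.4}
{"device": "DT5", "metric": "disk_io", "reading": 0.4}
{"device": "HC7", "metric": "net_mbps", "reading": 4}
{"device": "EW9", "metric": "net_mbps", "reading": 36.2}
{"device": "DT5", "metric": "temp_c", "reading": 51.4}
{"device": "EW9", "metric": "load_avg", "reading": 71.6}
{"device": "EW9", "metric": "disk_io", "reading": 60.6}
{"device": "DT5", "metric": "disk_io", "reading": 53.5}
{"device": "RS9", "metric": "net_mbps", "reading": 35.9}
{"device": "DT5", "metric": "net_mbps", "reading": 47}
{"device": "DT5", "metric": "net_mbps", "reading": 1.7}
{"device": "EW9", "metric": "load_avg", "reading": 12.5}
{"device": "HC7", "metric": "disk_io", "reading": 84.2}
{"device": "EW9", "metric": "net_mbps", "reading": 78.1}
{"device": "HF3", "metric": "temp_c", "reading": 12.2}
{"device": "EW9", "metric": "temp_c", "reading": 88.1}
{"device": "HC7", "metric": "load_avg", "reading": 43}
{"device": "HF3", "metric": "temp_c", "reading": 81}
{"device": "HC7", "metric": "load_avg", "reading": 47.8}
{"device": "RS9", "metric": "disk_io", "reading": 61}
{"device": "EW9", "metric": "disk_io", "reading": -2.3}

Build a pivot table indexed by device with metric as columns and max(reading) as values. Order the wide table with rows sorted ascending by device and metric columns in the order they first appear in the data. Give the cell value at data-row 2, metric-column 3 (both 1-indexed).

78.1

With rows sorted ascending by device, row 2 is device=EW9. metric columns in first-appearance order: temp_c, disk_io, net_mbps, load_avg; column 3 is net_mbps.
Long rows with device=EW9, metric=net_mbps: max(36.2, 78.1) = 78.1.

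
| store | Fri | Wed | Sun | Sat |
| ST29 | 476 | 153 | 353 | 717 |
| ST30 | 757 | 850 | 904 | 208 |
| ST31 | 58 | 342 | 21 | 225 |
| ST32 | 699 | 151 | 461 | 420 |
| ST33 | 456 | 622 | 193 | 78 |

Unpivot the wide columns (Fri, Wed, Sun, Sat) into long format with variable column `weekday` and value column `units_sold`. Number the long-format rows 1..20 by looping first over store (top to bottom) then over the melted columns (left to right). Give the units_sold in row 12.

225

20 rows total (5 × 4). Row 12: index ⌊(12-1)/4⌋ = 2 into store → ST31; (12-1) mod 4 = 3 into the melted columns → Sat.
So row 12 is (ST31, Sat, 225); units_sold = 225.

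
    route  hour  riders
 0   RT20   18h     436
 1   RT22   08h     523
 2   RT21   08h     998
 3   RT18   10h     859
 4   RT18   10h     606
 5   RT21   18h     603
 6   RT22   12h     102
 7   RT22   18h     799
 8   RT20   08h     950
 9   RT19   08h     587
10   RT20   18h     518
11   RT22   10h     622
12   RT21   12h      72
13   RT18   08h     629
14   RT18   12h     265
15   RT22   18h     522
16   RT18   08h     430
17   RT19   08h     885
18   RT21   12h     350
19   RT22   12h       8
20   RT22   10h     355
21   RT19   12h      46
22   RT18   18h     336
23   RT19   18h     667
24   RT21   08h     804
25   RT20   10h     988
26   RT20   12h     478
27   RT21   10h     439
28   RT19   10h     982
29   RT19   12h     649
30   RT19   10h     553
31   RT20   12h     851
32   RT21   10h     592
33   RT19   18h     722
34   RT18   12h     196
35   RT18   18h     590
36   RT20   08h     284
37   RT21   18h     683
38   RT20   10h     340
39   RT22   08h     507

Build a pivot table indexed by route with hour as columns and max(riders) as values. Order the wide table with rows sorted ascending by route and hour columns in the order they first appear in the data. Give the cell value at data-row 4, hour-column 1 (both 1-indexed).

683

With rows sorted ascending by route, row 4 is route=RT21. hour columns in first-appearance order: 18h, 08h, 10h, 12h; column 1 is 18h.
Long rows with route=RT21, hour=18h: max(603, 683) = 683.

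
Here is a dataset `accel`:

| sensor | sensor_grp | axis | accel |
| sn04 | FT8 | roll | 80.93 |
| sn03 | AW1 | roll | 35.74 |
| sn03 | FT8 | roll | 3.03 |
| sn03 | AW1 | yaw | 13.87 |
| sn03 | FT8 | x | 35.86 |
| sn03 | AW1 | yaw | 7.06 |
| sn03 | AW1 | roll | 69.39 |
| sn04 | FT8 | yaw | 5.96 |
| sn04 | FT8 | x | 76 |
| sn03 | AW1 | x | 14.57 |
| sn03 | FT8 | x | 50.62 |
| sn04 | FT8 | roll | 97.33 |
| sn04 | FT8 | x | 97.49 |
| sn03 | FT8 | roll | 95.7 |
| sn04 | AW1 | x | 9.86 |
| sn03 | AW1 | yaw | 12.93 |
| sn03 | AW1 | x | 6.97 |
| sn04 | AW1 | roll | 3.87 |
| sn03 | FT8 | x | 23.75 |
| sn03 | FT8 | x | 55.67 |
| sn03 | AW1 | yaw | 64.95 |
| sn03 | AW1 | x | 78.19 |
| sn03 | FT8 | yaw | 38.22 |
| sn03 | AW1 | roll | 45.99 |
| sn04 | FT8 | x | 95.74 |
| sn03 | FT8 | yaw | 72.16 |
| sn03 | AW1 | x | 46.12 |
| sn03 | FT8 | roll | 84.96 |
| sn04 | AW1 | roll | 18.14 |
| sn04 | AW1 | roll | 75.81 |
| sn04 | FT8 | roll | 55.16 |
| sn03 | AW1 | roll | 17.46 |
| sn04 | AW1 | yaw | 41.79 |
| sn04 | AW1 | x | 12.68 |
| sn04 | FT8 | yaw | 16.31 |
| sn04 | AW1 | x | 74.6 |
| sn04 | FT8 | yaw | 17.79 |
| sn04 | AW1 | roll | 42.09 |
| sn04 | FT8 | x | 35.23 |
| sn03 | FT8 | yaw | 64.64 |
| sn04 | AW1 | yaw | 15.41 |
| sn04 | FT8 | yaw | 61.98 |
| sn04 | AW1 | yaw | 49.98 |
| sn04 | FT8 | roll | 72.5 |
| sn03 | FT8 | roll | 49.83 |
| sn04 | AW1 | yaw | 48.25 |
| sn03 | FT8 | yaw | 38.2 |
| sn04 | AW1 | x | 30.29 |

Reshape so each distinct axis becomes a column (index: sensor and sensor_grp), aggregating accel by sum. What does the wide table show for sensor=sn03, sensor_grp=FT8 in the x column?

Rows with sensor=sn03, sensor_grp=FT8 and axis=x: accel values are 35.86, 50.62, 23.75, 55.67.
35.86 + 50.62 + 23.75 + 55.67 = 165.90.

165.90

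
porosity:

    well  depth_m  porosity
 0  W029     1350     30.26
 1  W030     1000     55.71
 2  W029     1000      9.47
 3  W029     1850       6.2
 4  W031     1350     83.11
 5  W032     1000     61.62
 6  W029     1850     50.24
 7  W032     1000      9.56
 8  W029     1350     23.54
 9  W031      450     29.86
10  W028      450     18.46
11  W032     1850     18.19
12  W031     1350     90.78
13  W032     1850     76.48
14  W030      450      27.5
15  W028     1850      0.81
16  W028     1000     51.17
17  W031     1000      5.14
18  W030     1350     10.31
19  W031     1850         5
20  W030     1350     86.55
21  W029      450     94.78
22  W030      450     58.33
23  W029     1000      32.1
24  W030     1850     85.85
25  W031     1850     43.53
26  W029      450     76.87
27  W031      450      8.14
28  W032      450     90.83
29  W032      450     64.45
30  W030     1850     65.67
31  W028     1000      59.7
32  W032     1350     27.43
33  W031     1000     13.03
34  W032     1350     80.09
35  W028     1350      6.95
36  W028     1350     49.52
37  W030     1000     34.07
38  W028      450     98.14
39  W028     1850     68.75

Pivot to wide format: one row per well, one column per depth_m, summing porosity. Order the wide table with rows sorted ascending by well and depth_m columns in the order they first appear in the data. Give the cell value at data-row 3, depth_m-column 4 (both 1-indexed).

85.83

With rows sorted ascending by well, row 3 is well=W030. depth_m columns in first-appearance order: 1350, 1000, 1850, 450; column 4 is 450.
Long rows with well=W030, depth_m=450: 27.5 + 58.33 = 85.83.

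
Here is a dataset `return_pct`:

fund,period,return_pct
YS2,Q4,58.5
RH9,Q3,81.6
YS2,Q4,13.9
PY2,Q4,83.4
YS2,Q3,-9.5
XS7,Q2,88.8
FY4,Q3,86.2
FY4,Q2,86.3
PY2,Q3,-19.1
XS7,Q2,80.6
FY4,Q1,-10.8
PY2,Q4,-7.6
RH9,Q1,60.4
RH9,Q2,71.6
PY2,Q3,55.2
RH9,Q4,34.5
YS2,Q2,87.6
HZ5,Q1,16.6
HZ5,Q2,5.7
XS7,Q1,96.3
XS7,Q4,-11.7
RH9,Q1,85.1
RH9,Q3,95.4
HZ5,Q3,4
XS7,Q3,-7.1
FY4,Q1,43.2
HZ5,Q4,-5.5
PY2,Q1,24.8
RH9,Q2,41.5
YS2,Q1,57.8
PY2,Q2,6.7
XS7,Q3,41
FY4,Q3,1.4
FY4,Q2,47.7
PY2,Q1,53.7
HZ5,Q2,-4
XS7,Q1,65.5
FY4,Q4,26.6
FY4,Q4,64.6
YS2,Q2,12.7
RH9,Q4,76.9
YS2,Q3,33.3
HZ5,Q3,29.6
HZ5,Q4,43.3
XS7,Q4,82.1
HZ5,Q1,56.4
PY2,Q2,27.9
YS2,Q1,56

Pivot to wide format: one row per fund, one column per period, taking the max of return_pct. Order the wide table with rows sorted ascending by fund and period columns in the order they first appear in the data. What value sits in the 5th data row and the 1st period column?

With rows sorted ascending by fund, row 5 is fund=XS7. period columns in first-appearance order: Q4, Q3, Q2, Q1; column 1 is Q4.
Long rows with fund=XS7, period=Q4: max(-11.7, 82.1) = 82.1.

82.1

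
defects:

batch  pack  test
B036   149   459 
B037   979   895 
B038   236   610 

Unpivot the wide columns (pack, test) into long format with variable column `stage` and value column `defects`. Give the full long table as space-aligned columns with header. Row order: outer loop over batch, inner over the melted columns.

batch  stage  defects
B036   pack   149    
B036   test   459    
B037   pack   979    
B037   test   895    
B038   pack   236    
B038   test   610    

Each (batch, column) pair becomes one row: 3 × 2 = 6 rows.
For example, (B036, pack) → defects=149.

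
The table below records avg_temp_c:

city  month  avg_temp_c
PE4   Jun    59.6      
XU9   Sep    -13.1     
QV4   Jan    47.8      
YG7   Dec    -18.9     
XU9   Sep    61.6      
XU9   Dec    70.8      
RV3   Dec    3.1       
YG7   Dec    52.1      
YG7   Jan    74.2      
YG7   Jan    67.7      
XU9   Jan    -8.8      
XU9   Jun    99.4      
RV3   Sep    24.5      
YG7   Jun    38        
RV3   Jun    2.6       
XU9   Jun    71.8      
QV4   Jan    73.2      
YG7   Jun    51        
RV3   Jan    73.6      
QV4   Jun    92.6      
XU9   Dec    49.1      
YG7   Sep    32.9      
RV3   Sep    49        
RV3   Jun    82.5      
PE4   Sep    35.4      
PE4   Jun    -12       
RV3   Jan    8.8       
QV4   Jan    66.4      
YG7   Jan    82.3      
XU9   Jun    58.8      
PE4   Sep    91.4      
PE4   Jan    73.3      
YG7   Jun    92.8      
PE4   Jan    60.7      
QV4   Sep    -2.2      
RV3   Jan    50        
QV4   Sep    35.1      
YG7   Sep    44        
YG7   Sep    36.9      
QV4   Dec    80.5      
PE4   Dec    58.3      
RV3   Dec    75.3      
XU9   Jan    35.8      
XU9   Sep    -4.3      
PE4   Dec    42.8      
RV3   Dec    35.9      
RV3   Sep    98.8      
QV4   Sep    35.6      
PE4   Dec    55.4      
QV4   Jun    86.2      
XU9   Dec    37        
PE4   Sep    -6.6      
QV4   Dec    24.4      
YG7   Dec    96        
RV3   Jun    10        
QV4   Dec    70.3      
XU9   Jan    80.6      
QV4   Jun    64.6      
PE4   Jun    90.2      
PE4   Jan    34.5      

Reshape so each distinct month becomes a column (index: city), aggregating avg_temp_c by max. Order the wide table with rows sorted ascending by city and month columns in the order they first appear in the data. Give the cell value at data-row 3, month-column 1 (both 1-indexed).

82.5

With rows sorted ascending by city, row 3 is city=RV3. month columns in first-appearance order: Jun, Sep, Jan, Dec; column 1 is Jun.
Long rows with city=RV3, month=Jun: max(2.6, 82.5, 10) = 82.5.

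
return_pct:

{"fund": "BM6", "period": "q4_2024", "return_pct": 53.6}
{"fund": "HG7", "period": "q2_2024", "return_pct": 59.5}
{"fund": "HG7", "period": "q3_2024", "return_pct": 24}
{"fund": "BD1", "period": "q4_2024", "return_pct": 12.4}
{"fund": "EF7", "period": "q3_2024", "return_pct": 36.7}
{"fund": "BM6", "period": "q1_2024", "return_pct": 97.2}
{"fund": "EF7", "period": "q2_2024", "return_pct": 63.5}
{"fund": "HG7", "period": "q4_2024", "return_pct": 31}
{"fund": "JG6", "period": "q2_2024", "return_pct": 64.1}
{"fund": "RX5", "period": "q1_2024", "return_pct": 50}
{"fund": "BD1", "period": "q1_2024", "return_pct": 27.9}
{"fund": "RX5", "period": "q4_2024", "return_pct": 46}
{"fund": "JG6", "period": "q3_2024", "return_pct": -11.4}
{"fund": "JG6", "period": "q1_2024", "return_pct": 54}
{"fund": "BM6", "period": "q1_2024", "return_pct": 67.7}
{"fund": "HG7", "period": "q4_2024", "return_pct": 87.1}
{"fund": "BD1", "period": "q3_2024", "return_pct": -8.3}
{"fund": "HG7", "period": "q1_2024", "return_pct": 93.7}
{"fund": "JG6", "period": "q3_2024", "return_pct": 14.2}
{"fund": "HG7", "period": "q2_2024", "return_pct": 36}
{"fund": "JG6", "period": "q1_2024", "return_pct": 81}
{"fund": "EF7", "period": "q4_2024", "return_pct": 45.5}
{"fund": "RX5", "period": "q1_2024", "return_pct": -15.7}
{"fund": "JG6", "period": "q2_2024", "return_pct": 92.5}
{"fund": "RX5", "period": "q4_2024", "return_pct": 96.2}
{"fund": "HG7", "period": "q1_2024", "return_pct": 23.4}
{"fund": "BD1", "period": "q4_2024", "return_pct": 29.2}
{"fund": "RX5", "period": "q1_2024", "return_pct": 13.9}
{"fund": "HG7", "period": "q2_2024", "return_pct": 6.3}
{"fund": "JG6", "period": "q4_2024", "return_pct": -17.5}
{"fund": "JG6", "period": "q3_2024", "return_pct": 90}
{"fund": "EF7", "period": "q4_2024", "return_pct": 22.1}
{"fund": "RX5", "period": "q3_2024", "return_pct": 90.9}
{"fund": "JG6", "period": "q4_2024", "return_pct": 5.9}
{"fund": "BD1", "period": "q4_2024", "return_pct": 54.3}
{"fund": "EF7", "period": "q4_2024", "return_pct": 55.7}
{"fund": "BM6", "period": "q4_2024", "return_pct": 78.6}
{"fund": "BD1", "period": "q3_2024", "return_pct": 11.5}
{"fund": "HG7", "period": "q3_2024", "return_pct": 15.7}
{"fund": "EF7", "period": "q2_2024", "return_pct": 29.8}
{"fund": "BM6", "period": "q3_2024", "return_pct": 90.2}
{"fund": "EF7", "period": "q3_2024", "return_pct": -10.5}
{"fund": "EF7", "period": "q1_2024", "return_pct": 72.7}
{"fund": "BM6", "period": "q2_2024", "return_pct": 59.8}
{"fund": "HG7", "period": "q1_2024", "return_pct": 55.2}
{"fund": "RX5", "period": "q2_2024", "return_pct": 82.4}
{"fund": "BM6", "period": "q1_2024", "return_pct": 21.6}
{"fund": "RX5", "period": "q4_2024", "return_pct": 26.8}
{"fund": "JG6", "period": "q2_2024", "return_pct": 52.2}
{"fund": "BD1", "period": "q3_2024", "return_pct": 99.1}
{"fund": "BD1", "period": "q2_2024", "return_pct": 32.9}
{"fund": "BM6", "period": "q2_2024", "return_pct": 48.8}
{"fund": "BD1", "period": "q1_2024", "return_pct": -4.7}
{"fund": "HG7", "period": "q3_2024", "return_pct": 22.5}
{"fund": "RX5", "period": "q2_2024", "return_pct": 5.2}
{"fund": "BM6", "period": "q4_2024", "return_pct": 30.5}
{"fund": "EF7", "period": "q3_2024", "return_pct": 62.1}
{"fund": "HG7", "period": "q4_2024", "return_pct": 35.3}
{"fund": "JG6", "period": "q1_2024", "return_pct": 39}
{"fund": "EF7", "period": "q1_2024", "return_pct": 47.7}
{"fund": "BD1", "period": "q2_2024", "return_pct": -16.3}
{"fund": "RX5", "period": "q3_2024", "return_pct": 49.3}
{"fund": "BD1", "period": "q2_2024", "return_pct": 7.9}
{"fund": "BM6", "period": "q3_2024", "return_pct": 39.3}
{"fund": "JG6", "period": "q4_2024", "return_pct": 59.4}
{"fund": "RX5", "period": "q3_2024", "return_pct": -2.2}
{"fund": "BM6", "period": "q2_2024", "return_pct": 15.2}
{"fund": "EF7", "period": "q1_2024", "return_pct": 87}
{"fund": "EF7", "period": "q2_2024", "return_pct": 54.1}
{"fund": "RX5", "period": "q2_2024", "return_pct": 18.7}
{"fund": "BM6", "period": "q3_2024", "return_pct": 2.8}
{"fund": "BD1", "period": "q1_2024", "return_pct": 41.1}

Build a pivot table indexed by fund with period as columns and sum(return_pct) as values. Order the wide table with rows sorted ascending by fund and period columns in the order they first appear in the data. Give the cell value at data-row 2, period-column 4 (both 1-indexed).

With rows sorted ascending by fund, row 2 is fund=BM6. period columns in first-appearance order: q4_2024, q2_2024, q3_2024, q1_2024; column 4 is q1_2024.
Long rows with fund=BM6, period=q1_2024: 97.2 + 67.7 + 21.6 = 186.5.

186.5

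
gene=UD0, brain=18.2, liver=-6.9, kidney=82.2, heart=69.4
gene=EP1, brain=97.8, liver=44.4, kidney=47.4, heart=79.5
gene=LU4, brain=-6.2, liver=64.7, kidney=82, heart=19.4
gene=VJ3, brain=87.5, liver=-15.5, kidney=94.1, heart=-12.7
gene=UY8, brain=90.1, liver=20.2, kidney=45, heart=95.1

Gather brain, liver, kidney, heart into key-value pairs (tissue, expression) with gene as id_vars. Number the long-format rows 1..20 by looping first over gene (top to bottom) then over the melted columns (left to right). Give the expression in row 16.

20 rows total (5 × 4). Row 16: index ⌊(16-1)/4⌋ = 3 into gene → VJ3; (16-1) mod 4 = 3 into the melted columns → heart.
So row 16 is (VJ3, heart, -12.7); expression = -12.7.

-12.7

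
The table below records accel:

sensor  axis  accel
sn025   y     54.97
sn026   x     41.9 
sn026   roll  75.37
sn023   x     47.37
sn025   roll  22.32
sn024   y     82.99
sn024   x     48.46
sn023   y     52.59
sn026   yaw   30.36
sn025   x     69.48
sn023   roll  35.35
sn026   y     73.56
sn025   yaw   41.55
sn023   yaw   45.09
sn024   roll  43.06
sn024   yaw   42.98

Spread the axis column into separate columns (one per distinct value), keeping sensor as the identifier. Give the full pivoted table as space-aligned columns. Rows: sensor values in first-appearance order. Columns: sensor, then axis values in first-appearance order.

Columns: sensor plus the 4 distinct axis values (y, x, roll, yaw).
For example, row sn025 column y takes accel=54.97 from the long row (sn025, y).

sensor  y      x      roll   yaw  
sn025   54.97  69.48  22.32  41.55
sn026   73.56  41.9   75.37  30.36
sn023   52.59  47.37  35.35  45.09
sn024   82.99  48.46  43.06  42.98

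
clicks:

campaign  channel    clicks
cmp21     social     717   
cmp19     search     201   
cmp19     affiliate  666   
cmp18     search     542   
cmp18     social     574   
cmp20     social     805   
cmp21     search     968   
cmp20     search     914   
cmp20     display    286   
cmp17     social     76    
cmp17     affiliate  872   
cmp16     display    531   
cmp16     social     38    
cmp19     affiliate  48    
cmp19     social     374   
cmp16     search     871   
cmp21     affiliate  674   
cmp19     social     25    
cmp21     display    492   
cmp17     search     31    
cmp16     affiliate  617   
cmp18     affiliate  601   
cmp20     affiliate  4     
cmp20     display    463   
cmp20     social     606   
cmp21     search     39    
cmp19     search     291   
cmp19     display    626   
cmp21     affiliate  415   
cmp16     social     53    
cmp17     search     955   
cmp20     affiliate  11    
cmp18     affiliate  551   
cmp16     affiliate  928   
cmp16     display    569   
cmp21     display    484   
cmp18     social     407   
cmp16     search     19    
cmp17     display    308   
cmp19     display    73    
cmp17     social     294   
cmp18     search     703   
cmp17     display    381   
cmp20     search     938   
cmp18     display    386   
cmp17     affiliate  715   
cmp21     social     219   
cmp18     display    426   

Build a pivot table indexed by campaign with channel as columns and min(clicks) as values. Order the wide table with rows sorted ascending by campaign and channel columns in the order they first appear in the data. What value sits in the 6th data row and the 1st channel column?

219

With rows sorted ascending by campaign, row 6 is campaign=cmp21. channel columns in first-appearance order: social, search, affiliate, display; column 1 is social.
Long rows with campaign=cmp21, channel=social: min(717, 219) = 219.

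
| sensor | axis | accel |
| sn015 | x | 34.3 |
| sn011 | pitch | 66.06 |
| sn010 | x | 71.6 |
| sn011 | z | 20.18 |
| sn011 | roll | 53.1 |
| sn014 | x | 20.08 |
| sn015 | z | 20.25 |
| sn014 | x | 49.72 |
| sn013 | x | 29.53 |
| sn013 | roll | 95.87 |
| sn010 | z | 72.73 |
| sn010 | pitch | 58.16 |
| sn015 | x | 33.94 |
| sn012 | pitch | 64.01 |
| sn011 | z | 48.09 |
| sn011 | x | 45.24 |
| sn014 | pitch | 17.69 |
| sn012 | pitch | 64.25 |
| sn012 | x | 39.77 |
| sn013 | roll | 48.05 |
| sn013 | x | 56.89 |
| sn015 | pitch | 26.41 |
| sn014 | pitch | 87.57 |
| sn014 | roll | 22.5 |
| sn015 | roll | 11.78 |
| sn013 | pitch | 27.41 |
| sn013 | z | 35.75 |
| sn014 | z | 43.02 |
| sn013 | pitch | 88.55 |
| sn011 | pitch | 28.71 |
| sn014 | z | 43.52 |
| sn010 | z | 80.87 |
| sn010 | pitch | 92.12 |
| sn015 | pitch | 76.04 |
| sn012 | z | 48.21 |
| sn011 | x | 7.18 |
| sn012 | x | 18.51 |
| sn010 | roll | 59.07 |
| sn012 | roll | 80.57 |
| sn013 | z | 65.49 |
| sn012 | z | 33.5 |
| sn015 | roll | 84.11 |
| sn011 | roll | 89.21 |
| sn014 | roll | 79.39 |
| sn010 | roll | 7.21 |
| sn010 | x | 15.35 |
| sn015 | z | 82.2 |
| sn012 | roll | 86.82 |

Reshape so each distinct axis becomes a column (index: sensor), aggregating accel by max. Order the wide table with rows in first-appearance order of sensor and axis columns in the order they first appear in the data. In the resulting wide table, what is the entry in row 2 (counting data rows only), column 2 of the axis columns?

With rows in first-appearance order of sensor, row 2 is sensor=sn011. axis columns in first-appearance order: x, pitch, z, roll; column 2 is pitch.
Long rows with sensor=sn011, axis=pitch: max(66.06, 28.71) = 66.06.

66.06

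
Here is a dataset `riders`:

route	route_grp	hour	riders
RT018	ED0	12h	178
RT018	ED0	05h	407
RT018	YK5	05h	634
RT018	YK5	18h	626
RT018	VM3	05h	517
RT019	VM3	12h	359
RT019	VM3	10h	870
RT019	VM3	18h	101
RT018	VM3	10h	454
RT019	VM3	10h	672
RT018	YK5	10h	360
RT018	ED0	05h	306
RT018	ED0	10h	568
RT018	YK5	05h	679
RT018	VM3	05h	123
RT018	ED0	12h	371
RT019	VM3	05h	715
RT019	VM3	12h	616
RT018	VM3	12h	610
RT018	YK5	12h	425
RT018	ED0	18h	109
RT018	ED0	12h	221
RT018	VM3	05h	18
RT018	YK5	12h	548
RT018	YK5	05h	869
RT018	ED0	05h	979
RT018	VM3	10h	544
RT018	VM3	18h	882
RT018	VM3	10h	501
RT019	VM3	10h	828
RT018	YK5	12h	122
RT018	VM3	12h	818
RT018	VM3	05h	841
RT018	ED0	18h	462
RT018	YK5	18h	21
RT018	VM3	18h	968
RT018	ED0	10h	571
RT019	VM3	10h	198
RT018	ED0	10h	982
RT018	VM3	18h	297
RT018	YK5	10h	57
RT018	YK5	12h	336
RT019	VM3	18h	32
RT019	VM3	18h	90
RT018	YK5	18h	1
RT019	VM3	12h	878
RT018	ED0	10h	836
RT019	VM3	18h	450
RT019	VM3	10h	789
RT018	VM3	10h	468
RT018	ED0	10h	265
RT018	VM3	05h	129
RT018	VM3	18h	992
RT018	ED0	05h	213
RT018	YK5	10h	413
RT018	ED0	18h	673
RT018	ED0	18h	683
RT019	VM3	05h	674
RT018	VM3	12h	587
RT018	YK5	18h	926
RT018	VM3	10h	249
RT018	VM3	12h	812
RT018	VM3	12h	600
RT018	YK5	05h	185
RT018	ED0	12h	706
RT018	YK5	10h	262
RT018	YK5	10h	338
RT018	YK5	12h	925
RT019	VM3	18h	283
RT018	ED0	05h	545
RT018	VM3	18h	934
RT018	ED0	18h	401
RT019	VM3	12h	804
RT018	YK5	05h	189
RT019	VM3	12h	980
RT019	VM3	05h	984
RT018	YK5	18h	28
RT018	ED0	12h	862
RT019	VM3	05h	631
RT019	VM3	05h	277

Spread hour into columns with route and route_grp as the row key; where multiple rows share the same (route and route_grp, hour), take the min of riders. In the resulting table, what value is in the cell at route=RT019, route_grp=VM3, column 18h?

Rows with route=RT019, route_grp=VM3 and hour=18h: riders values are 101, 32, 90, 450, 283.
min(101, 32, 90, 450, 283) = 32.

32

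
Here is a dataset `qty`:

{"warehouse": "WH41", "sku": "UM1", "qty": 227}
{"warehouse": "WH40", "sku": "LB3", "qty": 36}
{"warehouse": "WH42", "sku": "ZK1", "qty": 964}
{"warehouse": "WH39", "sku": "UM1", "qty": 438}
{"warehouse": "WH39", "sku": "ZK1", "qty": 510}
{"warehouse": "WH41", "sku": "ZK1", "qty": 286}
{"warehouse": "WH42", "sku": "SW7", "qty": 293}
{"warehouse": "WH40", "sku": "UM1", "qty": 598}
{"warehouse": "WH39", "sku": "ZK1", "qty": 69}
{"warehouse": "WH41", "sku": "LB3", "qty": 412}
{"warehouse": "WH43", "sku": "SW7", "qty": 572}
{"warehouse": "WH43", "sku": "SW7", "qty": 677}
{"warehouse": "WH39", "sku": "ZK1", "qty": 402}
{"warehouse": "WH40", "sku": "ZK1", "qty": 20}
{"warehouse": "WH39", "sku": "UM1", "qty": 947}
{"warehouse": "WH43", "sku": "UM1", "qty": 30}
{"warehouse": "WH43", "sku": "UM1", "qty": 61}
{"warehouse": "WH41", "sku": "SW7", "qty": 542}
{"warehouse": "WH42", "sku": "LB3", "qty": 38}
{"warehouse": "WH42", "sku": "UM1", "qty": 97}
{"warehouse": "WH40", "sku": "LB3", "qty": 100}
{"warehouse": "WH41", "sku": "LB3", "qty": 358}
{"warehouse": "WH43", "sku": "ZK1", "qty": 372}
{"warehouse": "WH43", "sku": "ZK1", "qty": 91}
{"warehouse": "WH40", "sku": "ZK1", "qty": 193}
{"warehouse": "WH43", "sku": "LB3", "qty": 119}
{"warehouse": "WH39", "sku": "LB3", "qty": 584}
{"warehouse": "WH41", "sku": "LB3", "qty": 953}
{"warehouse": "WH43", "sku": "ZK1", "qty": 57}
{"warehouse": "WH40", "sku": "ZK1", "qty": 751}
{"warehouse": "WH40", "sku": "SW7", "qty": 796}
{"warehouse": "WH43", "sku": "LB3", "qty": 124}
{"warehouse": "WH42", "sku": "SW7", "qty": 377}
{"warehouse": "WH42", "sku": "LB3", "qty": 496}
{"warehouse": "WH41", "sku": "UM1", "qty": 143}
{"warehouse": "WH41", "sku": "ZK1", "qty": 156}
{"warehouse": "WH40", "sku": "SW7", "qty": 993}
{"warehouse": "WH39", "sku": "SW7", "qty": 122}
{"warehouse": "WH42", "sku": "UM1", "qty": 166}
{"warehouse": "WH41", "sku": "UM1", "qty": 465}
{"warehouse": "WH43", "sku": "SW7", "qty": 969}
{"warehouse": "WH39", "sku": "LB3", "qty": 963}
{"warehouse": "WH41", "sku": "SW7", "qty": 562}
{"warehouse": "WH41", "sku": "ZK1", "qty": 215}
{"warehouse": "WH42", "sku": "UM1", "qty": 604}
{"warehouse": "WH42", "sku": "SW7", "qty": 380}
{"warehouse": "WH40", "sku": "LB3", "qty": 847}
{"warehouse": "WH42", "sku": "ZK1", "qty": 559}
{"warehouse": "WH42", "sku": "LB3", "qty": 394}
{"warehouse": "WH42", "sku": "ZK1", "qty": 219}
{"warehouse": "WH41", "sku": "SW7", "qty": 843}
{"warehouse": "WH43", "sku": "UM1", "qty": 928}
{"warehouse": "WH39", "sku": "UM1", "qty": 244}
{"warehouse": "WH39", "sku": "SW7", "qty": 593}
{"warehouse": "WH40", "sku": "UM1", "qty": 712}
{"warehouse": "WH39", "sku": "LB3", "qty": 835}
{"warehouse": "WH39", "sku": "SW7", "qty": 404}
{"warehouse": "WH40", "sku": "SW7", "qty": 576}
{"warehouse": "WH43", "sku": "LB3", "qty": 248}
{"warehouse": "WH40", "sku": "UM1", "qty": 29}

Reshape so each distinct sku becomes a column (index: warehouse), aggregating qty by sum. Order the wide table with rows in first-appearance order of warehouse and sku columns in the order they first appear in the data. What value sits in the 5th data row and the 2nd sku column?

491

With rows in first-appearance order of warehouse, row 5 is warehouse=WH43. sku columns in first-appearance order: UM1, LB3, ZK1, SW7; column 2 is LB3.
Long rows with warehouse=WH43, sku=LB3: 119 + 124 + 248 = 491.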